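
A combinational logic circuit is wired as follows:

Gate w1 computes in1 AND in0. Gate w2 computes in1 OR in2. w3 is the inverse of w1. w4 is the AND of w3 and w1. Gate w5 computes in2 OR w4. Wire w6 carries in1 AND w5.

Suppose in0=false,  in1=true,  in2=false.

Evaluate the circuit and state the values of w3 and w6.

w3 = true, w6 = false

w1 = in1 AND in0 = true AND false = false
w3 = NOT w1 = NOT false = true
w4 = w3 AND w1 = true AND false = false
w5 = in2 OR w4 = false OR false = false
w6 = in1 AND w5 = true AND false = false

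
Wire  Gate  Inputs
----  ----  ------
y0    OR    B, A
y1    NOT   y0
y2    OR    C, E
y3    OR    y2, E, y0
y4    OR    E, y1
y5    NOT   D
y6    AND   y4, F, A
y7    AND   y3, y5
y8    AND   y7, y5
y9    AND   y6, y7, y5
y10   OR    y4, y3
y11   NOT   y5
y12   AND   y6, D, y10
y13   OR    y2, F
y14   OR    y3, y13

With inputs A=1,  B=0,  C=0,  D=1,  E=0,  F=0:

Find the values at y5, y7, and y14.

y0 = B OR A = 0 OR 1 = 1
y2 = C OR E = 0 OR 0 = 0
y3 = y2 OR E OR y0 = 0 OR 0 OR 1 = 1
y5 = NOT D = NOT 1 = 0
y7 = y3 AND y5 = 1 AND 0 = 0
y13 = y2 OR F = 0 OR 0 = 0
y14 = y3 OR y13 = 1 OR 0 = 1

y5 = 0, y7 = 0, y14 = 1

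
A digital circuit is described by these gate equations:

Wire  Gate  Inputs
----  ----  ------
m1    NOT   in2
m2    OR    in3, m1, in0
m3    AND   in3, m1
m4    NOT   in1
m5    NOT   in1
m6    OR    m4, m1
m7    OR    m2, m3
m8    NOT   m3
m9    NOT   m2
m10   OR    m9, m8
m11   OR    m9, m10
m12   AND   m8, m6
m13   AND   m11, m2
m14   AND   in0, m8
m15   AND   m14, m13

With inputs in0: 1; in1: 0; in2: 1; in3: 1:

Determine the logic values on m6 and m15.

m1 = NOT in2 = NOT 1 = 0
m2 = in3 OR m1 OR in0 = 1 OR 0 OR 1 = 1
m3 = in3 AND m1 = 1 AND 0 = 0
m4 = NOT in1 = NOT 0 = 1
m6 = m4 OR m1 = 1 OR 0 = 1
m8 = NOT m3 = NOT 0 = 1
m9 = NOT m2 = NOT 1 = 0
m10 = m9 OR m8 = 0 OR 1 = 1
m11 = m9 OR m10 = 0 OR 1 = 1
m13 = m11 AND m2 = 1 AND 1 = 1
m14 = in0 AND m8 = 1 AND 1 = 1
m15 = m14 AND m13 = 1 AND 1 = 1

m6 = 1; m15 = 1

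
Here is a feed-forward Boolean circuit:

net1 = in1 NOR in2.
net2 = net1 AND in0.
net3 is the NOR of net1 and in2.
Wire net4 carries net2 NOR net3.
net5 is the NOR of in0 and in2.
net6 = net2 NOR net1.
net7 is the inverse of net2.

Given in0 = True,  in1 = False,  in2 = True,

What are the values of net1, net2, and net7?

net1 = False  net2 = False  net7 = True

net1 = in1 NOR in2 = False NOR True = False
net2 = net1 AND in0 = False AND True = False
net7 = NOT net2 = NOT False = True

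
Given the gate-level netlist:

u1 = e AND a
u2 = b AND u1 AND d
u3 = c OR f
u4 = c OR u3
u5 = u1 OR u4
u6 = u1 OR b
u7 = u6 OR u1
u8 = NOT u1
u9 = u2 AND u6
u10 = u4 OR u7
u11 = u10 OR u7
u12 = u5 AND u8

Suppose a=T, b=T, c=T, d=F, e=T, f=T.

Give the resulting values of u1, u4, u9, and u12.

u1 = T; u4 = T; u9 = F; u12 = F

u1 = e AND a = T AND T = T
u2 = b AND u1 AND d = T AND T AND F = F
u3 = c OR f = T OR T = T
u4 = c OR u3 = T OR T = T
u5 = u1 OR u4 = T OR T = T
u6 = u1 OR b = T OR T = T
u8 = NOT u1 = NOT T = F
u9 = u2 AND u6 = F AND T = F
u12 = u5 AND u8 = T AND F = F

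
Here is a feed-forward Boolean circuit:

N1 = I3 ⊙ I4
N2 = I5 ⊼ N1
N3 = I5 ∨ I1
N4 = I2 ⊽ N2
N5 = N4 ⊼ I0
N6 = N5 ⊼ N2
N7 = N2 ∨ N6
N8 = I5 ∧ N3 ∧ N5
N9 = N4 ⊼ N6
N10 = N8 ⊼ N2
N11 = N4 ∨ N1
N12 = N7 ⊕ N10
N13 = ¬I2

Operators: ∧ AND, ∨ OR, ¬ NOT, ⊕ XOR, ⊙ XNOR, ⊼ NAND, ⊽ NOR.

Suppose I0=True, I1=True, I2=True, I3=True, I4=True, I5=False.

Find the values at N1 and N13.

N1 = I3 XNOR I4 = True XNOR True = True
N13 = NOT I2 = NOT True = False

N1 = True; N13 = False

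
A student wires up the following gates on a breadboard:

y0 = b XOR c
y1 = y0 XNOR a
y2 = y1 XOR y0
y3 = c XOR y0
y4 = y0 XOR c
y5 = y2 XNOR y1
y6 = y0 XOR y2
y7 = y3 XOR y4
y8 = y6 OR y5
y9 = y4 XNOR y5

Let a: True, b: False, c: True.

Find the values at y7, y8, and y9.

y0 = b XOR c = False XOR True = True
y1 = y0 XNOR a = True XNOR True = True
y2 = y1 XOR y0 = True XOR True = False
y3 = c XOR y0 = True XOR True = False
y4 = y0 XOR c = True XOR True = False
y5 = y2 XNOR y1 = False XNOR True = False
y6 = y0 XOR y2 = True XOR False = True
y7 = y3 XOR y4 = False XOR False = False
y8 = y6 OR y5 = True OR False = True
y9 = y4 XNOR y5 = False XNOR False = True

y7 = False, y8 = True, y9 = True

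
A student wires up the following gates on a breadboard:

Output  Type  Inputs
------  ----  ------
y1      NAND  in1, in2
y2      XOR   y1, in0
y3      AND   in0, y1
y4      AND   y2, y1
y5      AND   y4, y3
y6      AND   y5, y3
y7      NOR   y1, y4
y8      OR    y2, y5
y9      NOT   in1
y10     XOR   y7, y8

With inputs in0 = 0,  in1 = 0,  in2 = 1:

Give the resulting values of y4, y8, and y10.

y1 = in1 NAND in2 = 0 NAND 1 = 1
y2 = y1 XOR in0 = 1 XOR 0 = 1
y3 = in0 AND y1 = 0 AND 1 = 0
y4 = y2 AND y1 = 1 AND 1 = 1
y5 = y4 AND y3 = 1 AND 0 = 0
y7 = y1 NOR y4 = 1 NOR 1 = 0
y8 = y2 OR y5 = 1 OR 0 = 1
y10 = y7 XOR y8 = 0 XOR 1 = 1

y4 = 1, y8 = 1, y10 = 1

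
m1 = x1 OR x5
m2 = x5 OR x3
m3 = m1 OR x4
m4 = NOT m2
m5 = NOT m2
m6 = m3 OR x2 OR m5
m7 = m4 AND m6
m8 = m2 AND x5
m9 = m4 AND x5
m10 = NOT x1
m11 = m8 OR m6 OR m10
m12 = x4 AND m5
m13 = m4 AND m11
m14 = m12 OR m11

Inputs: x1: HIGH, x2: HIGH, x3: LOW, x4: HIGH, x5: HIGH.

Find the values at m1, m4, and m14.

m1 = x1 OR x5 = HIGH OR HIGH = HIGH
m2 = x5 OR x3 = HIGH OR LOW = HIGH
m3 = m1 OR x4 = HIGH OR HIGH = HIGH
m4 = NOT m2 = NOT HIGH = LOW
m5 = NOT m2 = NOT HIGH = LOW
m6 = m3 OR x2 OR m5 = HIGH OR HIGH OR LOW = HIGH
m8 = m2 AND x5 = HIGH AND HIGH = HIGH
m10 = NOT x1 = NOT HIGH = LOW
m11 = m8 OR m6 OR m10 = HIGH OR HIGH OR LOW = HIGH
m12 = x4 AND m5 = HIGH AND LOW = LOW
m14 = m12 OR m11 = LOW OR HIGH = HIGH

m1 = HIGH  m4 = LOW  m14 = HIGH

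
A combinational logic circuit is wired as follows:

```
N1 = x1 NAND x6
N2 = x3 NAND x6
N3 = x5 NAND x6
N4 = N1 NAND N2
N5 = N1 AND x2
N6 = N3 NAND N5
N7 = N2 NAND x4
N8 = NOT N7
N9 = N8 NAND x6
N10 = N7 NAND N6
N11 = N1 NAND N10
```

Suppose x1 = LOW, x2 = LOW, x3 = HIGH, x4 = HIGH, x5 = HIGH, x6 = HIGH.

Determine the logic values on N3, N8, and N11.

N1 = x1 NAND x6 = LOW NAND HIGH = HIGH
N2 = x3 NAND x6 = HIGH NAND HIGH = LOW
N3 = x5 NAND x6 = HIGH NAND HIGH = LOW
N5 = N1 AND x2 = HIGH AND LOW = LOW
N6 = N3 NAND N5 = LOW NAND LOW = HIGH
N7 = N2 NAND x4 = LOW NAND HIGH = HIGH
N8 = NOT N7 = NOT HIGH = LOW
N10 = N7 NAND N6 = HIGH NAND HIGH = LOW
N11 = N1 NAND N10 = HIGH NAND LOW = HIGH

N3 = LOW; N8 = LOW; N11 = HIGH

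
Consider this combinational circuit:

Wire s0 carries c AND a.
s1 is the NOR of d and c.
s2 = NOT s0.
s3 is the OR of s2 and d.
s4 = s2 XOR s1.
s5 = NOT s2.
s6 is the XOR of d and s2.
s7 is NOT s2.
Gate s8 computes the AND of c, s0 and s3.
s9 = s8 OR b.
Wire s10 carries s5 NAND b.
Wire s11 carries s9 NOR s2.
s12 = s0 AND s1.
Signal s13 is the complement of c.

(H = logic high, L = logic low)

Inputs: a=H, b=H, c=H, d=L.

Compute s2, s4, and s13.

s0 = c AND a = H AND H = H
s1 = d NOR c = L NOR H = L
s2 = NOT s0 = NOT H = L
s4 = s2 XOR s1 = L XOR L = L
s13 = NOT c = NOT H = L

s2 = L, s4 = L, s13 = L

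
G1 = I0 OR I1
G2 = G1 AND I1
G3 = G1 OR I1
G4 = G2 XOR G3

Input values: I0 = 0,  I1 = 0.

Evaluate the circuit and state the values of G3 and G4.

G3 = 0, G4 = 0

G1 = I0 OR I1 = 0 OR 0 = 0
G2 = G1 AND I1 = 0 AND 0 = 0
G3 = G1 OR I1 = 0 OR 0 = 0
G4 = G2 XOR G3 = 0 XOR 0 = 0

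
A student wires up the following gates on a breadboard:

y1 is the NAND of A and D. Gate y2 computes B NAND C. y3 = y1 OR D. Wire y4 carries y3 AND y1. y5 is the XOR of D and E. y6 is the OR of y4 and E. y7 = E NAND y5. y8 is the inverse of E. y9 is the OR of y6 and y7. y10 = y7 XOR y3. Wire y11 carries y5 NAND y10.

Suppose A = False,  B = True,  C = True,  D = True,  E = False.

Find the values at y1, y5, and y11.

y1 = True, y5 = True, y11 = True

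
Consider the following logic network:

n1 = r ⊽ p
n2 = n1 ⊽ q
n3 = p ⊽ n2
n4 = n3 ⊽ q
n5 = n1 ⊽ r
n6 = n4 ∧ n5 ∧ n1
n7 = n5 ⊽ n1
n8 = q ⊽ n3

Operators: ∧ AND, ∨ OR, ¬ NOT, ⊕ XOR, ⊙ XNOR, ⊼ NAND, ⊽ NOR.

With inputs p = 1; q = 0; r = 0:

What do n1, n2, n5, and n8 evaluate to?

n1 = 0  n2 = 1  n5 = 1  n8 = 1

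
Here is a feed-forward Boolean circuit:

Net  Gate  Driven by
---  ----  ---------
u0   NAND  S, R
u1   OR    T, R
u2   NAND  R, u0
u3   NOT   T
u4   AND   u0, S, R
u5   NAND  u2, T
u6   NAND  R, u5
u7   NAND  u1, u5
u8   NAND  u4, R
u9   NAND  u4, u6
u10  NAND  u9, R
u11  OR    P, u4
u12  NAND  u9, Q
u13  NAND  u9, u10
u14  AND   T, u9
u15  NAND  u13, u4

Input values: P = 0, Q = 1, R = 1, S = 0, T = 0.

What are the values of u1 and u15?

u1 = 1, u15 = 1

u0 = S NAND R = 0 NAND 1 = 1
u1 = T OR R = 0 OR 1 = 1
u2 = R NAND u0 = 1 NAND 1 = 0
u4 = u0 AND S AND R = 1 AND 0 AND 1 = 0
u5 = u2 NAND T = 0 NAND 0 = 1
u6 = R NAND u5 = 1 NAND 1 = 0
u9 = u4 NAND u6 = 0 NAND 0 = 1
u10 = u9 NAND R = 1 NAND 1 = 0
u13 = u9 NAND u10 = 1 NAND 0 = 1
u15 = u13 NAND u4 = 1 NAND 0 = 1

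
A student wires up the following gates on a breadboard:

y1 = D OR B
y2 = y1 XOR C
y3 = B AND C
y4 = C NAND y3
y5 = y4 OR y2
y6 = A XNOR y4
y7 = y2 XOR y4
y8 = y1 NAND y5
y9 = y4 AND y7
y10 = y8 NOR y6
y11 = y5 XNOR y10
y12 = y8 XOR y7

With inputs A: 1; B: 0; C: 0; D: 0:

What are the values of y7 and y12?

y1 = D OR B = 0 OR 0 = 0
y2 = y1 XOR C = 0 XOR 0 = 0
y3 = B AND C = 0 AND 0 = 0
y4 = C NAND y3 = 0 NAND 0 = 1
y5 = y4 OR y2 = 1 OR 0 = 1
y7 = y2 XOR y4 = 0 XOR 1 = 1
y8 = y1 NAND y5 = 0 NAND 1 = 1
y12 = y8 XOR y7 = 1 XOR 1 = 0

y7 = 1; y12 = 0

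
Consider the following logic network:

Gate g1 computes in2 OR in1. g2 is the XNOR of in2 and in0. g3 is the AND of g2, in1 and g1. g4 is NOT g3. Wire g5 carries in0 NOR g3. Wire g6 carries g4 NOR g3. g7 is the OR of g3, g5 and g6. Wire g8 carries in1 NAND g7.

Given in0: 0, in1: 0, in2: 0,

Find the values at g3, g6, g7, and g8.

g3 = 0  g6 = 0  g7 = 1  g8 = 1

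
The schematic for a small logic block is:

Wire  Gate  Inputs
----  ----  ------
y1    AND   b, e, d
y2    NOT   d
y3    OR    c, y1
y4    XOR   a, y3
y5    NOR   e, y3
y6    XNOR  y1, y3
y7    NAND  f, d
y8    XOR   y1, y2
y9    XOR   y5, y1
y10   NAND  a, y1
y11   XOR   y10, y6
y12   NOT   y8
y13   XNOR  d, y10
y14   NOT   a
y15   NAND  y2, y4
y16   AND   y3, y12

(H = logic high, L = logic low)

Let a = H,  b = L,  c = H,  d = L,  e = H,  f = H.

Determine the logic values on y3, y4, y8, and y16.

y1 = b AND e AND d = L AND H AND L = L
y2 = NOT d = NOT L = H
y3 = c OR y1 = H OR L = H
y4 = a XOR y3 = H XOR H = L
y8 = y1 XOR y2 = L XOR H = H
y12 = NOT y8 = NOT H = L
y16 = y3 AND y12 = H AND L = L

y3 = H  y4 = L  y8 = H  y16 = L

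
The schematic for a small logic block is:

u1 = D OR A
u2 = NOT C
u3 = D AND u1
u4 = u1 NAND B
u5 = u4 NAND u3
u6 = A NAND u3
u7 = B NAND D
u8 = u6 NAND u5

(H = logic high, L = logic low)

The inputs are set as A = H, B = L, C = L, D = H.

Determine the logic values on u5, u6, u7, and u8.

u5 = L; u6 = L; u7 = H; u8 = H

u1 = D OR A = H OR H = H
u3 = D AND u1 = H AND H = H
u4 = u1 NAND B = H NAND L = H
u5 = u4 NAND u3 = H NAND H = L
u6 = A NAND u3 = H NAND H = L
u7 = B NAND D = L NAND H = H
u8 = u6 NAND u5 = L NAND L = H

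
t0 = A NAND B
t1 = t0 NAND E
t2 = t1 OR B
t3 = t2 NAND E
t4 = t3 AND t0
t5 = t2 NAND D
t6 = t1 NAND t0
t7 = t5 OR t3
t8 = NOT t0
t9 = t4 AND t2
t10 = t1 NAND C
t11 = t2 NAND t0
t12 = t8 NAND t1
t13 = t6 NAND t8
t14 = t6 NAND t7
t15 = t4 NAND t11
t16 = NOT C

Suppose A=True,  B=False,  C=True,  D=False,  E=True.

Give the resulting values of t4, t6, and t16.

t0 = A NAND B = True NAND False = True
t1 = t0 NAND E = True NAND True = False
t2 = t1 OR B = False OR False = False
t3 = t2 NAND E = False NAND True = True
t4 = t3 AND t0 = True AND True = True
t6 = t1 NAND t0 = False NAND True = True
t16 = NOT C = NOT True = False

t4 = True, t6 = True, t16 = False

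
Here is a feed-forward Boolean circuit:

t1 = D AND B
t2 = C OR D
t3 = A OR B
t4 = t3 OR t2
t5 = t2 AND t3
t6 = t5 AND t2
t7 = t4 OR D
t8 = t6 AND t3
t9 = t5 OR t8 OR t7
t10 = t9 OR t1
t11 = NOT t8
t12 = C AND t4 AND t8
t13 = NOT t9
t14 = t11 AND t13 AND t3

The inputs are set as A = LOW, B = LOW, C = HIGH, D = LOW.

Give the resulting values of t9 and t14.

t2 = C OR D = HIGH OR LOW = HIGH
t3 = A OR B = LOW OR LOW = LOW
t4 = t3 OR t2 = LOW OR HIGH = HIGH
t5 = t2 AND t3 = HIGH AND LOW = LOW
t6 = t5 AND t2 = LOW AND HIGH = LOW
t7 = t4 OR D = HIGH OR LOW = HIGH
t8 = t6 AND t3 = LOW AND LOW = LOW
t9 = t5 OR t8 OR t7 = LOW OR LOW OR HIGH = HIGH
t11 = NOT t8 = NOT LOW = HIGH
t13 = NOT t9 = NOT HIGH = LOW
t14 = t11 AND t13 AND t3 = HIGH AND LOW AND LOW = LOW

t9 = HIGH, t14 = LOW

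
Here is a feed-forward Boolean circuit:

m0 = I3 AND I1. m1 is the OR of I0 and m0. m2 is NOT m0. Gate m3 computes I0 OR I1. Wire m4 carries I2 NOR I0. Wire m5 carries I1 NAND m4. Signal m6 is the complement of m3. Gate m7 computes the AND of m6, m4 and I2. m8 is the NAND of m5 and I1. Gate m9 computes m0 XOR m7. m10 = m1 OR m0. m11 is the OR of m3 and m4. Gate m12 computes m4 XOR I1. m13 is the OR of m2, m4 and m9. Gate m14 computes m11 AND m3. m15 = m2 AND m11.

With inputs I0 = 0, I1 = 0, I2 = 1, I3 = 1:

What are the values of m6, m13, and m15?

m0 = I3 AND I1 = 1 AND 0 = 0
m2 = NOT m0 = NOT 0 = 1
m3 = I0 OR I1 = 0 OR 0 = 0
m4 = I2 NOR I0 = 1 NOR 0 = 0
m6 = NOT m3 = NOT 0 = 1
m7 = m6 AND m4 AND I2 = 1 AND 0 AND 1 = 0
m9 = m0 XOR m7 = 0 XOR 0 = 0
m11 = m3 OR m4 = 0 OR 0 = 0
m13 = m2 OR m4 OR m9 = 1 OR 0 OR 0 = 1
m15 = m2 AND m11 = 1 AND 0 = 0

m6 = 1; m13 = 1; m15 = 0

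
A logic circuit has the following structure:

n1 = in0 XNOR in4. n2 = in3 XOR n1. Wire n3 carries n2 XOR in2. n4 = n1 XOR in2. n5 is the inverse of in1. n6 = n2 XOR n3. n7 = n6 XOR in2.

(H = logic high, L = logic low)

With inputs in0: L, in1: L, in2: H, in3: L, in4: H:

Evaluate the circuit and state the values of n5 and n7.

n1 = in0 XNOR in4 = L XNOR H = L
n2 = in3 XOR n1 = L XOR L = L
n3 = n2 XOR in2 = L XOR H = H
n5 = NOT in1 = NOT L = H
n6 = n2 XOR n3 = L XOR H = H
n7 = n6 XOR in2 = H XOR H = L

n5 = H, n7 = L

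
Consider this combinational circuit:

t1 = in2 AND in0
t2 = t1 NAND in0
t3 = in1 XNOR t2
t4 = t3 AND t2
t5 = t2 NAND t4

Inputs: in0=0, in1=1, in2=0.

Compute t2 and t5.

t1 = in2 AND in0 = 0 AND 0 = 0
t2 = t1 NAND in0 = 0 NAND 0 = 1
t3 = in1 XNOR t2 = 1 XNOR 1 = 1
t4 = t3 AND t2 = 1 AND 1 = 1
t5 = t2 NAND t4 = 1 NAND 1 = 0

t2 = 1; t5 = 0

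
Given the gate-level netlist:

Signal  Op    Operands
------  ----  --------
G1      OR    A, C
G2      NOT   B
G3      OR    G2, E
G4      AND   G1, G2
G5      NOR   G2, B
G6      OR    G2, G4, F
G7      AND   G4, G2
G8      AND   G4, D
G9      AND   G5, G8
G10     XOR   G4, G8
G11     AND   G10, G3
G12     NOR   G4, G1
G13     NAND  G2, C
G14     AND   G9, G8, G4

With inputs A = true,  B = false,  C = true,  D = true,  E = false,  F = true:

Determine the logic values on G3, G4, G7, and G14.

G1 = A OR C = true OR true = true
G2 = NOT B = NOT false = true
G3 = G2 OR E = true OR false = true
G4 = G1 AND G2 = true AND true = true
G5 = G2 NOR B = true NOR false = false
G7 = G4 AND G2 = true AND true = true
G8 = G4 AND D = true AND true = true
G9 = G5 AND G8 = false AND true = false
G14 = G9 AND G8 AND G4 = false AND true AND true = false

G3 = true, G4 = true, G7 = true, G14 = false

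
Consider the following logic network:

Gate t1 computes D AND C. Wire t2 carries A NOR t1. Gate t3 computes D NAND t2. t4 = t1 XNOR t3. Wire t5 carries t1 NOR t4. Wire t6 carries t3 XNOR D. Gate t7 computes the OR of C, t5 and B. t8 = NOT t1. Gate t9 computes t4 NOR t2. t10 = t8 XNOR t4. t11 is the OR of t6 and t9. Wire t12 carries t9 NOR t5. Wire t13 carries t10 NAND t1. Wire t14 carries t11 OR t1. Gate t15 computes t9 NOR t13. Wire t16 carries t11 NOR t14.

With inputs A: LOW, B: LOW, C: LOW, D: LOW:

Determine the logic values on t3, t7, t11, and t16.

t1 = D AND C = LOW AND LOW = LOW
t2 = A NOR t1 = LOW NOR LOW = HIGH
t3 = D NAND t2 = LOW NAND HIGH = HIGH
t4 = t1 XNOR t3 = LOW XNOR HIGH = LOW
t5 = t1 NOR t4 = LOW NOR LOW = HIGH
t6 = t3 XNOR D = HIGH XNOR LOW = LOW
t7 = C OR t5 OR B = LOW OR HIGH OR LOW = HIGH
t9 = t4 NOR t2 = LOW NOR HIGH = LOW
t11 = t6 OR t9 = LOW OR LOW = LOW
t14 = t11 OR t1 = LOW OR LOW = LOW
t16 = t11 NOR t14 = LOW NOR LOW = HIGH

t3 = HIGH, t7 = HIGH, t11 = LOW, t16 = HIGH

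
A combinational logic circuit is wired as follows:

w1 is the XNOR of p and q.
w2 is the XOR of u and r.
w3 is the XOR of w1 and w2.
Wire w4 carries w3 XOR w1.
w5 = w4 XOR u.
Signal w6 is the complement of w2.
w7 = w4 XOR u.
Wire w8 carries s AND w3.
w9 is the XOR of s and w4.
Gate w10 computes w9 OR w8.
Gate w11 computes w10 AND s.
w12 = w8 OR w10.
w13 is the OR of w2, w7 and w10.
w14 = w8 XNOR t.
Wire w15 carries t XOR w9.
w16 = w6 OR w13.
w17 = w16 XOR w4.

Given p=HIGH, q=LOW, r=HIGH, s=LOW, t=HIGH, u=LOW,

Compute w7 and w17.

w7 = HIGH  w17 = LOW

w1 = p XNOR q = HIGH XNOR LOW = LOW
w2 = u XOR r = LOW XOR HIGH = HIGH
w3 = w1 XOR w2 = LOW XOR HIGH = HIGH
w4 = w3 XOR w1 = HIGH XOR LOW = HIGH
w6 = NOT w2 = NOT HIGH = LOW
w7 = w4 XOR u = HIGH XOR LOW = HIGH
w8 = s AND w3 = LOW AND HIGH = LOW
w9 = s XOR w4 = LOW XOR HIGH = HIGH
w10 = w9 OR w8 = HIGH OR LOW = HIGH
w13 = w2 OR w7 OR w10 = HIGH OR HIGH OR HIGH = HIGH
w16 = w6 OR w13 = LOW OR HIGH = HIGH
w17 = w16 XOR w4 = HIGH XOR HIGH = LOW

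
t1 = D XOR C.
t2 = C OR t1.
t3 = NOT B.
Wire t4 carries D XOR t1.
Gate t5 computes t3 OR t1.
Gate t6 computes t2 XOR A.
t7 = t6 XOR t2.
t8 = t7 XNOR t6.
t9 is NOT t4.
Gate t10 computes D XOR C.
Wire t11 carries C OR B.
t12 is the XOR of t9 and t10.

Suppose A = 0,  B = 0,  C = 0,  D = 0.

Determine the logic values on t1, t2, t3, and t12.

t1 = 0; t2 = 0; t3 = 1; t12 = 1

t1 = D XOR C = 0 XOR 0 = 0
t2 = C OR t1 = 0 OR 0 = 0
t3 = NOT B = NOT 0 = 1
t4 = D XOR t1 = 0 XOR 0 = 0
t9 = NOT t4 = NOT 0 = 1
t10 = D XOR C = 0 XOR 0 = 0
t12 = t9 XOR t10 = 1 XOR 0 = 1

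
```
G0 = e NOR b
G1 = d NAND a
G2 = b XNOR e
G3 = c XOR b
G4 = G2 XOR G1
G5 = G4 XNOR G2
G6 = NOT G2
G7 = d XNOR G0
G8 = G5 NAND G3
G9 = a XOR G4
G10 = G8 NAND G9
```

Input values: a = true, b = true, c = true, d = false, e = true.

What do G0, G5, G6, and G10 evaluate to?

G0 = false, G5 = false, G6 = false, G10 = false

G0 = e NOR b = true NOR true = false
G1 = d NAND a = false NAND true = true
G2 = b XNOR e = true XNOR true = true
G3 = c XOR b = true XOR true = false
G4 = G2 XOR G1 = true XOR true = false
G5 = G4 XNOR G2 = false XNOR true = false
G6 = NOT G2 = NOT true = false
G8 = G5 NAND G3 = false NAND false = true
G9 = a XOR G4 = true XOR false = true
G10 = G8 NAND G9 = true NAND true = false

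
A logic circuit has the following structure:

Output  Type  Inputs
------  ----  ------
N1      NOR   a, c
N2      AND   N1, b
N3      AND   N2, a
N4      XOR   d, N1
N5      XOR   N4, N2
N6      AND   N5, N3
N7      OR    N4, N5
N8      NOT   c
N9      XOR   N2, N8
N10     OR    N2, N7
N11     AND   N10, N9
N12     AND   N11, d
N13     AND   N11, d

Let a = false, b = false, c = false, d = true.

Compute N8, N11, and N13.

N1 = a NOR c = false NOR false = true
N2 = N1 AND b = true AND false = false
N4 = d XOR N1 = true XOR true = false
N5 = N4 XOR N2 = false XOR false = false
N7 = N4 OR N5 = false OR false = false
N8 = NOT c = NOT false = true
N9 = N2 XOR N8 = false XOR true = true
N10 = N2 OR N7 = false OR false = false
N11 = N10 AND N9 = false AND true = false
N13 = N11 AND d = false AND true = false

N8 = true, N11 = false, N13 = false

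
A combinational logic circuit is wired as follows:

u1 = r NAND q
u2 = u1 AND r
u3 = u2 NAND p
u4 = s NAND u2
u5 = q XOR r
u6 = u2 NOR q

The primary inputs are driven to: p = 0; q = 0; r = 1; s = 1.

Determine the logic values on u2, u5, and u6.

u1 = r NAND q = 1 NAND 0 = 1
u2 = u1 AND r = 1 AND 1 = 1
u5 = q XOR r = 0 XOR 1 = 1
u6 = u2 NOR q = 1 NOR 0 = 0

u2 = 1, u5 = 1, u6 = 0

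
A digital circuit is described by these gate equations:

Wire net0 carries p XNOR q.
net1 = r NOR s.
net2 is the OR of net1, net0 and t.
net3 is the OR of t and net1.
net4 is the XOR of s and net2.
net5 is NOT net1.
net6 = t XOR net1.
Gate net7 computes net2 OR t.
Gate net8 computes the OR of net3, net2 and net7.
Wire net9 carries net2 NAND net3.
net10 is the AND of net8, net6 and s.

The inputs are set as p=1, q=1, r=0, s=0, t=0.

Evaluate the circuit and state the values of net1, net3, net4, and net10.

net0 = p XNOR q = 1 XNOR 1 = 1
net1 = r NOR s = 0 NOR 0 = 1
net2 = net1 OR net0 OR t = 1 OR 1 OR 0 = 1
net3 = t OR net1 = 0 OR 1 = 1
net4 = s XOR net2 = 0 XOR 1 = 1
net6 = t XOR net1 = 0 XOR 1 = 1
net7 = net2 OR t = 1 OR 0 = 1
net8 = net3 OR net2 OR net7 = 1 OR 1 OR 1 = 1
net10 = net8 AND net6 AND s = 1 AND 1 AND 0 = 0

net1 = 1, net3 = 1, net4 = 1, net10 = 0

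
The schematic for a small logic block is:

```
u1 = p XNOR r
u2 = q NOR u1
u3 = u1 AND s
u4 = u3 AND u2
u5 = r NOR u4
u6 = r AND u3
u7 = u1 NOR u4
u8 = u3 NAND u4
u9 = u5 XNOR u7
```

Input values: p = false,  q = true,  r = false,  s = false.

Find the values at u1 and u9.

u1 = true, u9 = false

u1 = p XNOR r = false XNOR false = true
u2 = q NOR u1 = true NOR true = false
u3 = u1 AND s = true AND false = false
u4 = u3 AND u2 = false AND false = false
u5 = r NOR u4 = false NOR false = true
u7 = u1 NOR u4 = true NOR false = false
u9 = u5 XNOR u7 = true XNOR false = false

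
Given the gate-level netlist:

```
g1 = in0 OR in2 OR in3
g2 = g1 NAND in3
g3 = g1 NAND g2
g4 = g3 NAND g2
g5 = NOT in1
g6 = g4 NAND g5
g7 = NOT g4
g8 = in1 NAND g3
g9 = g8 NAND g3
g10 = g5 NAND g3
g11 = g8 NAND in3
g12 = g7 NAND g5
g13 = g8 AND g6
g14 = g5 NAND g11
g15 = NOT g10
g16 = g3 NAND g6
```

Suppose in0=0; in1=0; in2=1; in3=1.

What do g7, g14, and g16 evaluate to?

g1 = in0 OR in2 OR in3 = 0 OR 1 OR 1 = 1
g2 = g1 NAND in3 = 1 NAND 1 = 0
g3 = g1 NAND g2 = 1 NAND 0 = 1
g4 = g3 NAND g2 = 1 NAND 0 = 1
g5 = NOT in1 = NOT 0 = 1
g6 = g4 NAND g5 = 1 NAND 1 = 0
g7 = NOT g4 = NOT 1 = 0
g8 = in1 NAND g3 = 0 NAND 1 = 1
g11 = g8 NAND in3 = 1 NAND 1 = 0
g14 = g5 NAND g11 = 1 NAND 0 = 1
g16 = g3 NAND g6 = 1 NAND 0 = 1

g7 = 0, g14 = 1, g16 = 1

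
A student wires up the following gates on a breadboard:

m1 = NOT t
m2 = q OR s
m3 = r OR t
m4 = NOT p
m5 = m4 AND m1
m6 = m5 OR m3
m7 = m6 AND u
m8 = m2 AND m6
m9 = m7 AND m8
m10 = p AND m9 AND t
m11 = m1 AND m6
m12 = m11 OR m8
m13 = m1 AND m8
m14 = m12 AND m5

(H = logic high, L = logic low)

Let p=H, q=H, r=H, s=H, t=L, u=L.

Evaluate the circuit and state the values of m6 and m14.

m6 = H  m14 = L

m1 = NOT t = NOT L = H
m2 = q OR s = H OR H = H
m3 = r OR t = H OR L = H
m4 = NOT p = NOT H = L
m5 = m4 AND m1 = L AND H = L
m6 = m5 OR m3 = L OR H = H
m8 = m2 AND m6 = H AND H = H
m11 = m1 AND m6 = H AND H = H
m12 = m11 OR m8 = H OR H = H
m14 = m12 AND m5 = H AND L = L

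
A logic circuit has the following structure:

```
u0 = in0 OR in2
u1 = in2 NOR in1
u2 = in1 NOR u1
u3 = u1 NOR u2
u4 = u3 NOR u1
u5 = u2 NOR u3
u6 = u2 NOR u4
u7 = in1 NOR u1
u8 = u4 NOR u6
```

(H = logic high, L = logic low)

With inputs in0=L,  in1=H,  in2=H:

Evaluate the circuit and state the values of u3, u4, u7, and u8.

u3 = H, u4 = L, u7 = L, u8 = L

u1 = in2 NOR in1 = H NOR H = L
u2 = in1 NOR u1 = H NOR L = L
u3 = u1 NOR u2 = L NOR L = H
u4 = u3 NOR u1 = H NOR L = L
u6 = u2 NOR u4 = L NOR L = H
u7 = in1 NOR u1 = H NOR L = L
u8 = u4 NOR u6 = L NOR H = L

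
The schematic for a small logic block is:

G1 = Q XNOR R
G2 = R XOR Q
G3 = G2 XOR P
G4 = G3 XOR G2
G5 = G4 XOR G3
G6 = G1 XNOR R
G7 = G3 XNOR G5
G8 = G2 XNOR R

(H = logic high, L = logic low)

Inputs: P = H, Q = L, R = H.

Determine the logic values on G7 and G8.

G2 = R XOR Q = H XOR L = H
G3 = G2 XOR P = H XOR H = L
G4 = G3 XOR G2 = L XOR H = H
G5 = G4 XOR G3 = H XOR L = H
G7 = G3 XNOR G5 = L XNOR H = L
G8 = G2 XNOR R = H XNOR H = H

G7 = L, G8 = H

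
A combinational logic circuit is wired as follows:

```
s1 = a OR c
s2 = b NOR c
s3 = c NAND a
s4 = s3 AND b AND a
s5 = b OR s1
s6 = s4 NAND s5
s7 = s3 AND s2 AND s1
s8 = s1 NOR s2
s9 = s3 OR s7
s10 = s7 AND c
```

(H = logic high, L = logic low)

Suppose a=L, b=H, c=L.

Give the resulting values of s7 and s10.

s1 = a OR c = L OR L = L
s2 = b NOR c = H NOR L = L
s3 = c NAND a = L NAND L = H
s7 = s3 AND s2 AND s1 = H AND L AND L = L
s10 = s7 AND c = L AND L = L

s7 = L, s10 = L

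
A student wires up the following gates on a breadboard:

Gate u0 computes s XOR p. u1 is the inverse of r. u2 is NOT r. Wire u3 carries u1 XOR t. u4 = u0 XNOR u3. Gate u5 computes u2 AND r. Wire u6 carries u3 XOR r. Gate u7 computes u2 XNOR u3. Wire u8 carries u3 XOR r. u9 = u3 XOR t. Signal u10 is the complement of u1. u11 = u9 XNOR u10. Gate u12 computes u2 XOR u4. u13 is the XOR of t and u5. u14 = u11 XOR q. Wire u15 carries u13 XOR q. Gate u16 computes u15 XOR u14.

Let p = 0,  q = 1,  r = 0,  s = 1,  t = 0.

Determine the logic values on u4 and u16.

u4 = 1, u16 = 0

u0 = s XOR p = 1 XOR 0 = 1
u1 = NOT r = NOT 0 = 1
u2 = NOT r = NOT 0 = 1
u3 = u1 XOR t = 1 XOR 0 = 1
u4 = u0 XNOR u3 = 1 XNOR 1 = 1
u5 = u2 AND r = 1 AND 0 = 0
u9 = u3 XOR t = 1 XOR 0 = 1
u10 = NOT u1 = NOT 1 = 0
u11 = u9 XNOR u10 = 1 XNOR 0 = 0
u13 = t XOR u5 = 0 XOR 0 = 0
u14 = u11 XOR q = 0 XOR 1 = 1
u15 = u13 XOR q = 0 XOR 1 = 1
u16 = u15 XOR u14 = 1 XOR 1 = 0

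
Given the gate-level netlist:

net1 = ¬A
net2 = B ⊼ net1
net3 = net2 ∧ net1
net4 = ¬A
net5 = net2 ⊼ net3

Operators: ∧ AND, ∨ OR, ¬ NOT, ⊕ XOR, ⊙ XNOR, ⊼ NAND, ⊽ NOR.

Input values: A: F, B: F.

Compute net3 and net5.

net3 = T, net5 = F

net1 = NOT A = NOT F = T
net2 = B NAND net1 = F NAND T = T
net3 = net2 AND net1 = T AND T = T
net5 = net2 NAND net3 = T NAND T = F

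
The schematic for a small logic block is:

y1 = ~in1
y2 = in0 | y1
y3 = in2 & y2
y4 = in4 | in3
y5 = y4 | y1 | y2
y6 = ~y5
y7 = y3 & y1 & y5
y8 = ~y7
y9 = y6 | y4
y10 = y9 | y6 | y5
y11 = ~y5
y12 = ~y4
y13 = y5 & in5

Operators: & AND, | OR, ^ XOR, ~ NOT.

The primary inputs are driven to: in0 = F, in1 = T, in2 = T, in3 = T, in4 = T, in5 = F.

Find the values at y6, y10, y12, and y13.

y6 = F, y10 = T, y12 = F, y13 = F

y1 = NOT in1 = NOT T = F
y2 = in0 OR y1 = F OR F = F
y4 = in4 OR in3 = T OR T = T
y5 = y4 OR y1 OR y2 = T OR F OR F = T
y6 = NOT y5 = NOT T = F
y9 = y6 OR y4 = F OR T = T
y10 = y9 OR y6 OR y5 = T OR F OR T = T
y12 = NOT y4 = NOT T = F
y13 = y5 AND in5 = T AND F = F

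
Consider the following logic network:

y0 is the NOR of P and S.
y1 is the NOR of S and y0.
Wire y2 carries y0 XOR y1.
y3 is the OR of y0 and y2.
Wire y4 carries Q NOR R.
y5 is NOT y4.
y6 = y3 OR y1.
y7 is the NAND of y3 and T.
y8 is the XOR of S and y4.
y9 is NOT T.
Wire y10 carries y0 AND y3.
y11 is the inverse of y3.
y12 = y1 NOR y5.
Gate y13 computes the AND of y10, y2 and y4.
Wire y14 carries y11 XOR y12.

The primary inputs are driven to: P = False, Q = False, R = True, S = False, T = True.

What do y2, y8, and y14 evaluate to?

y2 = True  y8 = False  y14 = False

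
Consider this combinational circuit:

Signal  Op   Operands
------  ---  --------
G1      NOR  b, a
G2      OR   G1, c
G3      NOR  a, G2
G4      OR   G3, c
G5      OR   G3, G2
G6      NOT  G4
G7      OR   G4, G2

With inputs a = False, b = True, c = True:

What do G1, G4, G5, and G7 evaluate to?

G1 = False, G4 = True, G5 = True, G7 = True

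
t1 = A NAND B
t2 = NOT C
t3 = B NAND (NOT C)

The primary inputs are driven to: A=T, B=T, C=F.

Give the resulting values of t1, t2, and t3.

t1 = T NAND T = F
t2 = NOT F = T
t3 = T NAND (NOT F) = F

t1 = F, t2 = T, t3 = F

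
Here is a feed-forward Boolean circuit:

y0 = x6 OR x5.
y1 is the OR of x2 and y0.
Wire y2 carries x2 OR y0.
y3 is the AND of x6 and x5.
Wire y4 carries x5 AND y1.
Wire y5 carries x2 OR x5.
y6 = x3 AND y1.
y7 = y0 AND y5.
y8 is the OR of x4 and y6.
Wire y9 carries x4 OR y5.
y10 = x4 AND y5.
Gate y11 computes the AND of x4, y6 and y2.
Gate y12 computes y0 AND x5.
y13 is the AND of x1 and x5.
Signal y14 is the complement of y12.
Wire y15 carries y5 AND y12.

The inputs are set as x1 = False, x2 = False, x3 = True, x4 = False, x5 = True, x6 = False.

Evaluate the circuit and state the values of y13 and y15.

y13 = False, y15 = True

y0 = x6 OR x5 = False OR True = True
y5 = x2 OR x5 = False OR True = True
y12 = y0 AND x5 = True AND True = True
y13 = x1 AND x5 = False AND True = False
y15 = y5 AND y12 = True AND True = True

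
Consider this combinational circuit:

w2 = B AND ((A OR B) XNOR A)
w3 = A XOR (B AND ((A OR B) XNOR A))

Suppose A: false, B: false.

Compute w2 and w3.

w2 = false, w3 = false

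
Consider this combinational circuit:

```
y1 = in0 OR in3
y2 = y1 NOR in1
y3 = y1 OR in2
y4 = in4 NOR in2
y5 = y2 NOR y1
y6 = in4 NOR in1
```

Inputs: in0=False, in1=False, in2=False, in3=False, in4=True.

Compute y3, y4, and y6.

y3 = False  y4 = False  y6 = False

y1 = in0 OR in3 = False OR False = False
y3 = y1 OR in2 = False OR False = False
y4 = in4 NOR in2 = True NOR False = False
y6 = in4 NOR in1 = True NOR False = False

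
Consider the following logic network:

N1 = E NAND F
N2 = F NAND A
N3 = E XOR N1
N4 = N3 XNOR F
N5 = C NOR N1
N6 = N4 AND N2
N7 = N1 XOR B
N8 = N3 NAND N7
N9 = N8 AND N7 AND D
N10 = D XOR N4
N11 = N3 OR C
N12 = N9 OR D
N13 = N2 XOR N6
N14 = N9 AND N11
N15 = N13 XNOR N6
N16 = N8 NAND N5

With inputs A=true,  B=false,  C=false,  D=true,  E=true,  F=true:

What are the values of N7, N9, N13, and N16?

N7 = false; N9 = false; N13 = false; N16 = false

N1 = E NAND F = true NAND true = false
N2 = F NAND A = true NAND true = false
N3 = E XOR N1 = true XOR false = true
N4 = N3 XNOR F = true XNOR true = true
N5 = C NOR N1 = false NOR false = true
N6 = N4 AND N2 = true AND false = false
N7 = N1 XOR B = false XOR false = false
N8 = N3 NAND N7 = true NAND false = true
N9 = N8 AND N7 AND D = true AND false AND true = false
N13 = N2 XOR N6 = false XOR false = false
N16 = N8 NAND N5 = true NAND true = false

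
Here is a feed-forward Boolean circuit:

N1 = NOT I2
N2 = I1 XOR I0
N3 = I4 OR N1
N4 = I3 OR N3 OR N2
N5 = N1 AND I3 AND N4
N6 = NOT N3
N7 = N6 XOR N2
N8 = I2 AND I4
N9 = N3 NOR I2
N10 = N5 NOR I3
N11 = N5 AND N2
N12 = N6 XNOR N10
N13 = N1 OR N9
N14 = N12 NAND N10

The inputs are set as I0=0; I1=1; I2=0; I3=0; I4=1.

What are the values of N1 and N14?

N1 = NOT I2 = NOT 0 = 1
N2 = I1 XOR I0 = 1 XOR 0 = 1
N3 = I4 OR N1 = 1 OR 1 = 1
N4 = I3 OR N3 OR N2 = 0 OR 1 OR 1 = 1
N5 = N1 AND I3 AND N4 = 1 AND 0 AND 1 = 0
N6 = NOT N3 = NOT 1 = 0
N10 = N5 NOR I3 = 0 NOR 0 = 1
N12 = N6 XNOR N10 = 0 XNOR 1 = 0
N14 = N12 NAND N10 = 0 NAND 1 = 1

N1 = 1, N14 = 1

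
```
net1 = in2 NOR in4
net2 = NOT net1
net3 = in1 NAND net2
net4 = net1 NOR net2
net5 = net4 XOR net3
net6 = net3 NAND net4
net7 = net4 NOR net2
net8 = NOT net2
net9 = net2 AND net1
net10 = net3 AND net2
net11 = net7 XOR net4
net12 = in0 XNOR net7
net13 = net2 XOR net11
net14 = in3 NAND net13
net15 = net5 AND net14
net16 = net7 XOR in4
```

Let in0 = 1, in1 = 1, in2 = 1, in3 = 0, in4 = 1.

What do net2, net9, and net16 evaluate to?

net2 = 1; net9 = 0; net16 = 1

net1 = in2 NOR in4 = 1 NOR 1 = 0
net2 = NOT net1 = NOT 0 = 1
net4 = net1 NOR net2 = 0 NOR 1 = 0
net7 = net4 NOR net2 = 0 NOR 1 = 0
net9 = net2 AND net1 = 1 AND 0 = 0
net16 = net7 XOR in4 = 0 XOR 1 = 1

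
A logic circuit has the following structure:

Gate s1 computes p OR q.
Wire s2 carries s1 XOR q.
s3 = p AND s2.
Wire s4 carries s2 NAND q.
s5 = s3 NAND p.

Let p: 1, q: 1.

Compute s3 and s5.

s1 = p OR q = 1 OR 1 = 1
s2 = s1 XOR q = 1 XOR 1 = 0
s3 = p AND s2 = 1 AND 0 = 0
s5 = s3 NAND p = 0 NAND 1 = 1

s3 = 0, s5 = 1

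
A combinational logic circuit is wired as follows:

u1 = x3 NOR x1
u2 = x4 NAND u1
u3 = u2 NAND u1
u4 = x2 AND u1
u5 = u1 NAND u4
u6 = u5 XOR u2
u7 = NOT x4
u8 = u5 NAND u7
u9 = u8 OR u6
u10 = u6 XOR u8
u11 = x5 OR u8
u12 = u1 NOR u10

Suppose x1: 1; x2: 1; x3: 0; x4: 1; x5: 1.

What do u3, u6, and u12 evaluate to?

u1 = x3 NOR x1 = 0 NOR 1 = 0
u2 = x4 NAND u1 = 1 NAND 0 = 1
u3 = u2 NAND u1 = 1 NAND 0 = 1
u4 = x2 AND u1 = 1 AND 0 = 0
u5 = u1 NAND u4 = 0 NAND 0 = 1
u6 = u5 XOR u2 = 1 XOR 1 = 0
u7 = NOT x4 = NOT 1 = 0
u8 = u5 NAND u7 = 1 NAND 0 = 1
u10 = u6 XOR u8 = 0 XOR 1 = 1
u12 = u1 NOR u10 = 0 NOR 1 = 0

u3 = 1  u6 = 0  u12 = 0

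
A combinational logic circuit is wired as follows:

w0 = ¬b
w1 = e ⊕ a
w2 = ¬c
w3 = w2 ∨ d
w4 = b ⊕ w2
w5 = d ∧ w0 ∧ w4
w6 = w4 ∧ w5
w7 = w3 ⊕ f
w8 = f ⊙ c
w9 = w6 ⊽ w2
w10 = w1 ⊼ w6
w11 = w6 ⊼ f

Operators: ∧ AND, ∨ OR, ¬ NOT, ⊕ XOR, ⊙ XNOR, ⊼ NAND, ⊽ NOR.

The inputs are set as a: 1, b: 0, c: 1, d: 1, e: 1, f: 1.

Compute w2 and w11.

w2 = 0, w11 = 1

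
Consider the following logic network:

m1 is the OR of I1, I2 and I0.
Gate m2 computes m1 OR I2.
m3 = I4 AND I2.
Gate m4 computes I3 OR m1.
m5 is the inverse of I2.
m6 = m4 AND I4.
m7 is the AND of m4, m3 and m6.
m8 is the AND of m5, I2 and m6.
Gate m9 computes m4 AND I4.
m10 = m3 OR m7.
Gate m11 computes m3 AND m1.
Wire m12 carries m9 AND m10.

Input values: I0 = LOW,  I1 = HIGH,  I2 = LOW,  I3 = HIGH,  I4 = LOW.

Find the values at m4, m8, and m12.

m4 = HIGH; m8 = LOW; m12 = LOW

m1 = I1 OR I2 OR I0 = HIGH OR LOW OR LOW = HIGH
m3 = I4 AND I2 = LOW AND LOW = LOW
m4 = I3 OR m1 = HIGH OR HIGH = HIGH
m5 = NOT I2 = NOT LOW = HIGH
m6 = m4 AND I4 = HIGH AND LOW = LOW
m7 = m4 AND m3 AND m6 = HIGH AND LOW AND LOW = LOW
m8 = m5 AND I2 AND m6 = HIGH AND LOW AND LOW = LOW
m9 = m4 AND I4 = HIGH AND LOW = LOW
m10 = m3 OR m7 = LOW OR LOW = LOW
m12 = m9 AND m10 = LOW AND LOW = LOW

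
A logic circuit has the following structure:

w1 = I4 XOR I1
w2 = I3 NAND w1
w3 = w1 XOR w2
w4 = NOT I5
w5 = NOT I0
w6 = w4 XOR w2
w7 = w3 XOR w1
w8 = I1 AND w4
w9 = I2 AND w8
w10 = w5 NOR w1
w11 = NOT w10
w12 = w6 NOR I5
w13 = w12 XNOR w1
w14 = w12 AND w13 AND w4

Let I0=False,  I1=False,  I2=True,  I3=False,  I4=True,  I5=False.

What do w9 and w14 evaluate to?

w9 = False, w14 = True

w1 = I4 XOR I1 = True XOR False = True
w2 = I3 NAND w1 = False NAND True = True
w4 = NOT I5 = NOT False = True
w6 = w4 XOR w2 = True XOR True = False
w8 = I1 AND w4 = False AND True = False
w9 = I2 AND w8 = True AND False = False
w12 = w6 NOR I5 = False NOR False = True
w13 = w12 XNOR w1 = True XNOR True = True
w14 = w12 AND w13 AND w4 = True AND True AND True = True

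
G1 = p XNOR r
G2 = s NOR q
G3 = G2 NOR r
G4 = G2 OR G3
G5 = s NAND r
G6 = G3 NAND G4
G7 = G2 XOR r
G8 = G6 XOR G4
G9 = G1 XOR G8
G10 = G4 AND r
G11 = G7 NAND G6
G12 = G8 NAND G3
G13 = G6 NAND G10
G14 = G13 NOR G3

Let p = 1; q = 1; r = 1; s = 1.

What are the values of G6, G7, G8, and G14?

G2 = s NOR q = 1 NOR 1 = 0
G3 = G2 NOR r = 0 NOR 1 = 0
G4 = G2 OR G3 = 0 OR 0 = 0
G6 = G3 NAND G4 = 0 NAND 0 = 1
G7 = G2 XOR r = 0 XOR 1 = 1
G8 = G6 XOR G4 = 1 XOR 0 = 1
G10 = G4 AND r = 0 AND 1 = 0
G13 = G6 NAND G10 = 1 NAND 0 = 1
G14 = G13 NOR G3 = 1 NOR 0 = 0

G6 = 1, G7 = 1, G8 = 1, G14 = 0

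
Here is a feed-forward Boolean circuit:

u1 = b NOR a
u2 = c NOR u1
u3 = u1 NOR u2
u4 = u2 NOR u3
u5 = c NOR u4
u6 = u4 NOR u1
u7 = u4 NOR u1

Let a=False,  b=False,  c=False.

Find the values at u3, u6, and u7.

u3 = False  u6 = False  u7 = False

u1 = b NOR a = False NOR False = True
u2 = c NOR u1 = False NOR True = False
u3 = u1 NOR u2 = True NOR False = False
u4 = u2 NOR u3 = False NOR False = True
u6 = u4 NOR u1 = True NOR True = False
u7 = u4 NOR u1 = True NOR True = False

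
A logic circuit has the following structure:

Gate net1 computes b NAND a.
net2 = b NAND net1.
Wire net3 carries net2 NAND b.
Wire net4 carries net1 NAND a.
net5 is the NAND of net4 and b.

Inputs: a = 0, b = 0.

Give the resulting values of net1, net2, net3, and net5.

net1 = b NAND a = 0 NAND 0 = 1
net2 = b NAND net1 = 0 NAND 1 = 1
net3 = net2 NAND b = 1 NAND 0 = 1
net4 = net1 NAND a = 1 NAND 0 = 1
net5 = net4 NAND b = 1 NAND 0 = 1

net1 = 1; net2 = 1; net3 = 1; net5 = 1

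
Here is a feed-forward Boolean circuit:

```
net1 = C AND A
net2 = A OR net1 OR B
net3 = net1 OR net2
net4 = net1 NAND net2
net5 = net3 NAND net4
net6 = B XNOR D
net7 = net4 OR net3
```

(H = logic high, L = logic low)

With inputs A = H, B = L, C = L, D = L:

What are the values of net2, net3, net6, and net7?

net1 = C AND A = L AND H = L
net2 = A OR net1 OR B = H OR L OR L = H
net3 = net1 OR net2 = L OR H = H
net4 = net1 NAND net2 = L NAND H = H
net6 = B XNOR D = L XNOR L = H
net7 = net4 OR net3 = H OR H = H

net2 = H; net3 = H; net6 = H; net7 = H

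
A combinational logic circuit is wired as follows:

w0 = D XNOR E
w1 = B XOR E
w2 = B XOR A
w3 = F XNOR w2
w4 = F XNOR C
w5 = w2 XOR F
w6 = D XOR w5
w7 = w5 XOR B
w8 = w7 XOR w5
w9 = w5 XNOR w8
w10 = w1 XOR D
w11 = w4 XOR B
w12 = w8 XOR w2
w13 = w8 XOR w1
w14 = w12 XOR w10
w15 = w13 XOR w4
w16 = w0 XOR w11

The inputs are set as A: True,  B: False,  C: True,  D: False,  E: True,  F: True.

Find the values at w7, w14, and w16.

w0 = D XNOR E = False XNOR True = False
w1 = B XOR E = False XOR True = True
w2 = B XOR A = False XOR True = True
w4 = F XNOR C = True XNOR True = True
w5 = w2 XOR F = True XOR True = False
w7 = w5 XOR B = False XOR False = False
w8 = w7 XOR w5 = False XOR False = False
w10 = w1 XOR D = True XOR False = True
w11 = w4 XOR B = True XOR False = True
w12 = w8 XOR w2 = False XOR True = True
w14 = w12 XOR w10 = True XOR True = False
w16 = w0 XOR w11 = False XOR True = True

w7 = False, w14 = False, w16 = True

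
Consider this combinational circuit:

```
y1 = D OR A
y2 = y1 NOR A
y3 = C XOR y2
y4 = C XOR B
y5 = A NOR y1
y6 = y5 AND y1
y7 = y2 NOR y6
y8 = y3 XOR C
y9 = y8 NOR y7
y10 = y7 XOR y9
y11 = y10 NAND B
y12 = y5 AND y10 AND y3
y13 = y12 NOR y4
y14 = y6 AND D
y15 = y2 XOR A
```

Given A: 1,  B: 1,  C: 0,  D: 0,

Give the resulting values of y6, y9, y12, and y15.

y1 = D OR A = 0 OR 1 = 1
y2 = y1 NOR A = 1 NOR 1 = 0
y3 = C XOR y2 = 0 XOR 0 = 0
y5 = A NOR y1 = 1 NOR 1 = 0
y6 = y5 AND y1 = 0 AND 1 = 0
y7 = y2 NOR y6 = 0 NOR 0 = 1
y8 = y3 XOR C = 0 XOR 0 = 0
y9 = y8 NOR y7 = 0 NOR 1 = 0
y10 = y7 XOR y9 = 1 XOR 0 = 1
y12 = y5 AND y10 AND y3 = 0 AND 1 AND 0 = 0
y15 = y2 XOR A = 0 XOR 1 = 1

y6 = 0, y9 = 0, y12 = 0, y15 = 1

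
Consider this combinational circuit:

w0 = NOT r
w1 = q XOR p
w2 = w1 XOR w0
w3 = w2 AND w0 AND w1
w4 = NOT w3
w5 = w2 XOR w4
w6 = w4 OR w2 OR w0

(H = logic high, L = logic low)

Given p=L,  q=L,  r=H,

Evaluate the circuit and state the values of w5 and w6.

w5 = H, w6 = H

w0 = NOT r = NOT H = L
w1 = q XOR p = L XOR L = L
w2 = w1 XOR w0 = L XOR L = L
w3 = w2 AND w0 AND w1 = L AND L AND L = L
w4 = NOT w3 = NOT L = H
w5 = w2 XOR w4 = L XOR H = H
w6 = w4 OR w2 OR w0 = H OR L OR L = H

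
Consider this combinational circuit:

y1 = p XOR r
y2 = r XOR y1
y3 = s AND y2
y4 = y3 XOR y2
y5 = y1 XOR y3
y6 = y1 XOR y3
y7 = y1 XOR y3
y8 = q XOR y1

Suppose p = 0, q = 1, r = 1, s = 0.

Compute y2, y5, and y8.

y2 = 0; y5 = 1; y8 = 0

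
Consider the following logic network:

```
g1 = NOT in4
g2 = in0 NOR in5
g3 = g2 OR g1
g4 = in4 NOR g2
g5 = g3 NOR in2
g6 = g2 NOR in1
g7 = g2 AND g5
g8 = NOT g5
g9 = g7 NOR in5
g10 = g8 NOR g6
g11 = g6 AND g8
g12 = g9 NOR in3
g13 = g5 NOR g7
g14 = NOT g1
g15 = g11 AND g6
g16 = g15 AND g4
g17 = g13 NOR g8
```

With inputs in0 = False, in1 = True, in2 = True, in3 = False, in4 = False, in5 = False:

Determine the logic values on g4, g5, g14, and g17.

g1 = NOT in4 = NOT False = True
g2 = in0 NOR in5 = False NOR False = True
g3 = g2 OR g1 = True OR True = True
g4 = in4 NOR g2 = False NOR True = False
g5 = g3 NOR in2 = True NOR True = False
g7 = g2 AND g5 = True AND False = False
g8 = NOT g5 = NOT False = True
g13 = g5 NOR g7 = False NOR False = True
g14 = NOT g1 = NOT True = False
g17 = g13 NOR g8 = True NOR True = False

g4 = False, g5 = False, g14 = False, g17 = False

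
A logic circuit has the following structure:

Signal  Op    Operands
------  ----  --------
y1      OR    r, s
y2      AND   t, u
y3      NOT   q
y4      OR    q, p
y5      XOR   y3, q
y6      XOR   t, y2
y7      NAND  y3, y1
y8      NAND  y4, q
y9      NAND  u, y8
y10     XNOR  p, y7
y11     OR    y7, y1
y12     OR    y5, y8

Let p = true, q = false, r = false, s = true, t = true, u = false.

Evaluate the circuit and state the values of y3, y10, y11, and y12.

y3 = true, y10 = false, y11 = true, y12 = true

y1 = r OR s = false OR true = true
y3 = NOT q = NOT false = true
y4 = q OR p = false OR true = true
y5 = y3 XOR q = true XOR false = true
y7 = y3 NAND y1 = true NAND true = false
y8 = y4 NAND q = true NAND false = true
y10 = p XNOR y7 = true XNOR false = false
y11 = y7 OR y1 = false OR true = true
y12 = y5 OR y8 = true OR true = true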